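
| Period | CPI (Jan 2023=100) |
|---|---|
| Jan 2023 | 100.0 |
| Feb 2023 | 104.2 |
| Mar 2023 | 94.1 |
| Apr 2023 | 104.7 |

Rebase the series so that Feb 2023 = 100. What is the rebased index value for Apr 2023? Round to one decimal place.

Rebased(Apr 2023) = 104.7 / 104.2 × 100 = 100.4798

100.5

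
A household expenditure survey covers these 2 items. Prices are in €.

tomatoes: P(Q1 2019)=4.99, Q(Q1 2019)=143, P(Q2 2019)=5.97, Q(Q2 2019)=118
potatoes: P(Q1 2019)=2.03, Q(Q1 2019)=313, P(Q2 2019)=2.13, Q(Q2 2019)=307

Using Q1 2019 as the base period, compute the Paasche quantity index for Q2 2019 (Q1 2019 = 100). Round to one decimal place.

Paasche quantity index uses current-period prices as weights.
ΣP(Q2 2019)·Q(Q2 2019) = 5.97×118 + 2.13×307 = 704.46 + 653.91 = 1358.37
ΣP(Q2 2019)·Q(Q1 2019) = 5.97×143 + 2.13×313 = 853.71 + 666.69 = 1520.4
Index = 1358.37 / 1520.4 × 100 = 89.3429

89.3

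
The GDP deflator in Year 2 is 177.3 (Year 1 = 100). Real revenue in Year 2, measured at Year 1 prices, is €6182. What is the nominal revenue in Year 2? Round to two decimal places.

10960.69

Nominal = Real × (Index/100) = 6182 × (177.3/100)
        = 6182 × 1.773 = 10960.6860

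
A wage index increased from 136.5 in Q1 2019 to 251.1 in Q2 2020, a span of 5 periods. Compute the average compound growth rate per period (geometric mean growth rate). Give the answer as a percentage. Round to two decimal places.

Growth factor = (251.1/136.5)^(1/5) = (1.839560)^(1/5) = 1.129647
Growth rate = 1.129647 − 1 = 0.129647 = 12.9647%

12.96%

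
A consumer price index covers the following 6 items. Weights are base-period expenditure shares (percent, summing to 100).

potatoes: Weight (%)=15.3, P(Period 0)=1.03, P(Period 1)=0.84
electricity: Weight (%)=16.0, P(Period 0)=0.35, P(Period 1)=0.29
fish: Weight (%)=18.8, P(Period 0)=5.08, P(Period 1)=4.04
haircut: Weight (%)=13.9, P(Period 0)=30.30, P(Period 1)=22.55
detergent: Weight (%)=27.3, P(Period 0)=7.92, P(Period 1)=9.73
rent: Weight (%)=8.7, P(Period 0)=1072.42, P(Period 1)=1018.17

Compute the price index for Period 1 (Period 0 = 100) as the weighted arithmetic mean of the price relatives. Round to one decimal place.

92.8

potatoes: 15.3 × (0.84/1.03) = 15.3 × 0.815534 = 12.4777
electricity: 16.0 × (0.29/0.35) = 16.0 × 0.828571 = 13.2571
fish: 18.8 × (4.04/5.08) = 18.8 × 0.795276 = 14.9512
haircut: 13.9 × (22.55/30.30) = 13.9 × 0.744224 = 10.3447
detergent: 27.3 × (9.73/7.92) = 27.3 × 1.228535 = 33.5390
rent: 8.7 × (1018.17/1072.42) = 8.7 × 0.949413 = 8.2599
Index = Σ wᵢ·(p₁ᵢ/p₀ᵢ) = 12.4777 + 13.2571 + 14.9512 + 10.3447 + 33.5390 + 8.2599 = 92.8296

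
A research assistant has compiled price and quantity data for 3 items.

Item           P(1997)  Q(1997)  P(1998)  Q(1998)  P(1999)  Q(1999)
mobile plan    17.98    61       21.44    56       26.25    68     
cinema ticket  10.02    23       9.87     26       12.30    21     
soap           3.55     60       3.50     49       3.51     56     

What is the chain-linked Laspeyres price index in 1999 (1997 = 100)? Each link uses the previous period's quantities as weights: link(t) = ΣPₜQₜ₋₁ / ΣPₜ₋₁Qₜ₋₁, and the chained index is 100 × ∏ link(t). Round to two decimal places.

Link 1997→1998:
ΣP(1998)Q(1997) = 21.44×61 + 9.87×23 + 3.50×60 = 1307.84 + 227.01 + 210 = 1744.85
ΣP(1997)Q(1997) = 17.98×61 + 10.02×23 + 3.55×60 = 1096.78 + 230.46 + 213 = 1540.24
link = 1744.85/1540.24 = 1.132843
Link 1998→1999:
ΣP(1999)Q(1998) = 26.25×56 + 12.30×26 + 3.51×49 = 1470 + 319.8 + 171.99 = 1961.79
ΣP(1998)Q(1998) = 21.44×56 + 9.87×26 + 3.50×49 = 1200.64 + 256.62 + 171.5 = 1628.76
link = 1961.79/1628.76 = 1.204468
Chained index = 100 × 1.132843 × 1.204468 = 136.4474

136.45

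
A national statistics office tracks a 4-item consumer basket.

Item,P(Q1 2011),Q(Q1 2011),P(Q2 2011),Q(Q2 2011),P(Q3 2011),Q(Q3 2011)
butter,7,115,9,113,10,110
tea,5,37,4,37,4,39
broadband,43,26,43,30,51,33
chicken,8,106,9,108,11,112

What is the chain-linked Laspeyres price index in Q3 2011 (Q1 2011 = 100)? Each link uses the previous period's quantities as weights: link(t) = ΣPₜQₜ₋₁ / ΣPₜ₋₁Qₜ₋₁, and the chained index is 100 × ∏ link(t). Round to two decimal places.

Link Q1 2011→Q2 2011:
ΣP(Q2 2011)Q(Q1 2011) = 9×115 + 4×37 + 43×26 + 9×106 = 1035 + 148 + 1118 + 954 = 3255
ΣP(Q1 2011)Q(Q1 2011) = 7×115 + 5×37 + 43×26 + 8×106 = 805 + 185 + 1118 + 848 = 2956
link = 3255/2956 = 1.101150
Link Q2 2011→Q3 2011:
ΣP(Q3 2011)Q(Q2 2011) = 10×113 + 4×37 + 51×30 + 11×108 = 1130 + 148 + 1530 + 1188 = 3996
ΣP(Q2 2011)Q(Q2 2011) = 9×113 + 4×37 + 43×30 + 9×108 = 1017 + 148 + 1290 + 972 = 3427
link = 3996/3427 = 1.166034
Chained index = 100 × 1.101150 × 1.166034 = 128.3979

128.40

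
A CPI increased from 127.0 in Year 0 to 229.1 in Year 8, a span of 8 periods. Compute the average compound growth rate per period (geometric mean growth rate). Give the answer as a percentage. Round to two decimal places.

7.65%

Growth factor = (229.1/127.0)^(1/8) = (1.803937)^(1/8) = 1.076534
Growth rate = 1.076534 − 1 = 0.076534 = 7.6534%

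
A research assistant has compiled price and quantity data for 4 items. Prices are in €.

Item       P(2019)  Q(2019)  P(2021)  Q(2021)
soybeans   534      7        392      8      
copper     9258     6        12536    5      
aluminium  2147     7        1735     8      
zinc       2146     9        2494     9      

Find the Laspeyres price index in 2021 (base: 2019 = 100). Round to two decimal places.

120.21

Laspeyres price index uses base-period quantities as weights.
ΣP(2021)·Q(2019) = 392×7 + 12536×6 + 1735×7 + 2494×9 = 2744 + 75216 + 12145 + 22446 = 112551
ΣP(2019)·Q(2019) = 534×7 + 9258×6 + 2147×7 + 2146×9 = 3738 + 55548 + 15029 + 19314 = 93629
Index = 112551 / 93629 × 100 = 120.2096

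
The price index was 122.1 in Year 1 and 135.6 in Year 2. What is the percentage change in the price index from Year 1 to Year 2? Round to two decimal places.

11.06%

Change = (135.6 − 122.1) / 122.1 × 100
       = 13.5 / 122.1 × 100 = 11.0565%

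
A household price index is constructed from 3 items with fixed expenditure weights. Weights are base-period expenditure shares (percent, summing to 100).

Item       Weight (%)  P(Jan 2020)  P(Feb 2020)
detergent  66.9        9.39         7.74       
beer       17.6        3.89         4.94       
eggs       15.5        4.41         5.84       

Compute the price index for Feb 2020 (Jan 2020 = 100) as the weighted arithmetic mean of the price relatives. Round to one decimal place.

detergent: 66.9 × (7.74/9.39) = 66.9 × 0.824281 = 55.1444
beer: 17.6 × (4.94/3.89) = 17.6 × 1.269923 = 22.3506
eggs: 15.5 × (5.84/4.41) = 15.5 × 1.324263 = 20.5261
Index = Σ wᵢ·(p₁ᵢ/p₀ᵢ) = 55.1444 + 22.3506 + 20.5261 = 98.0211

98.0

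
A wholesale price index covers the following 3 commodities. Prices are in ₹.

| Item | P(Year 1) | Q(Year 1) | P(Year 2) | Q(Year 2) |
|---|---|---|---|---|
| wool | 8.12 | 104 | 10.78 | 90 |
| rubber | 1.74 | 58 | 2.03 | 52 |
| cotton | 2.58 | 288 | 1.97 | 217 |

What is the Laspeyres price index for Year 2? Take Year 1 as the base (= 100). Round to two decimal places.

Laspeyres price index uses base-period quantities as weights.
ΣP(Year 2)·Q(Year 1) = 10.78×104 + 2.03×58 + 1.97×288 = 1121.12 + 117.74 + 567.36 = 1806.22
ΣP(Year 1)·Q(Year 1) = 8.12×104 + 1.74×58 + 2.58×288 = 844.48 + 100.92 + 743.04 = 1688.44
Index = 1806.22 / 1688.44 × 100 = 106.9757

106.98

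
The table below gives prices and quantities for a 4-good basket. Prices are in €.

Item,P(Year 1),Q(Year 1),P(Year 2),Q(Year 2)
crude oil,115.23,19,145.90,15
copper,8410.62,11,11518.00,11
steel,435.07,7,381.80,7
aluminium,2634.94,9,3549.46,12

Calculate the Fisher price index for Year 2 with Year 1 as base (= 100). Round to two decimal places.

Laspeyres component (base-period weights):
ΣP(Year 2)Q(Year 1) = 145.90×19 + 11518.00×11 + 381.80×7 + 3549.46×9 = 2772.1 + 126698 + 2672.6 + 31945.14 = 164087.84
ΣP(Year 1)Q(Year 1) = 115.23×19 + 8410.62×11 + 435.07×7 + 2634.94×9 = 2189.37 + 92516.82 + 3045.49 + 23714.46 = 121466.14
L = 164087.84 / 121466.14 × 100 = 135.0894
Paasche component (current-period weights):
ΣP(Year 2)Q(Year 2) = 145.90×15 + 11518.00×11 + 381.80×7 + 3549.46×12 = 2188.5 + 126698 + 2672.6 + 42593.52 = 174152.62
ΣP(Year 1)Q(Year 2) = 115.23×15 + 8410.62×11 + 435.07×7 + 2634.94×12 = 1728.45 + 92516.82 + 3045.49 + 31619.28 = 128910.04
P = 174152.62 / 128910.04 × 100 = 135.0962
Fisher = √(L × P) = √(135.0894 × 135.0962) = 135.0928

135.09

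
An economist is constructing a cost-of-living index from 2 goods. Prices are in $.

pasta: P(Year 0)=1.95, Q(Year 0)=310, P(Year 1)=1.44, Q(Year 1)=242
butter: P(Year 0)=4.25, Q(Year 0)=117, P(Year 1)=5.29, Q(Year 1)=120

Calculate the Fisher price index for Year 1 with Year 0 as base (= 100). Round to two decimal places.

Laspeyres component (base-period weights):
ΣP(Year 1)Q(Year 0) = 1.44×310 + 5.29×117 = 446.4 + 618.93 = 1065.33
ΣP(Year 0)Q(Year 0) = 1.95×310 + 4.25×117 = 604.5 + 497.25 = 1101.75
L = 1065.33 / 1101.75 × 100 = 96.6943
Paasche component (current-period weights):
ΣP(Year 1)Q(Year 1) = 1.44×242 + 5.29×120 = 348.48 + 634.8 = 983.28
ΣP(Year 0)Q(Year 1) = 1.95×242 + 4.25×120 = 471.9 + 510 = 981.9
P = 983.28 / 981.9 × 100 = 100.1405
Fisher = √(L × P) = √(96.6943 × 100.1405) = 98.4024

98.40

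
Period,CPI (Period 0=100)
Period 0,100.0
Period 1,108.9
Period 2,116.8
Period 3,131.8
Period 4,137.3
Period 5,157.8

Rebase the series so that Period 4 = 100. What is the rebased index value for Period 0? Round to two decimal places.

72.83

Rebased(Period 0) = 100.0 / 137.3 × 100 = 72.8332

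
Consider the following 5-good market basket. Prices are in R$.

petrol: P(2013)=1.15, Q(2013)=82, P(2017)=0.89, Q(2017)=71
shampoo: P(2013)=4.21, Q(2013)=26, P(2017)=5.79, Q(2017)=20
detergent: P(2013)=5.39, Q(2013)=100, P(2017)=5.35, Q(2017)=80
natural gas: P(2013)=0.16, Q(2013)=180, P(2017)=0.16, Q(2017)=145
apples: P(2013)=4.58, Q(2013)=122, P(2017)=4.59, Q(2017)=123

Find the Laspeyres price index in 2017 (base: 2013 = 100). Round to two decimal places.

101.28

Laspeyres price index uses base-period quantities as weights.
ΣP(2017)·Q(2013) = 0.89×82 + 5.79×26 + 5.35×100 + 0.16×180 + 4.59×122 = 72.98 + 150.54 + 535 + 28.8 + 559.98 = 1347.3
ΣP(2013)·Q(2013) = 1.15×82 + 4.21×26 + 5.39×100 + 0.16×180 + 4.58×122 = 94.3 + 109.46 + 539 + 28.8 + 558.76 = 1330.32
Index = 1347.3 / 1330.32 × 100 = 101.2764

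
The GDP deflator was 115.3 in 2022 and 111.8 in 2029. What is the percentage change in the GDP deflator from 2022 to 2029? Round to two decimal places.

Change = (111.8 − 115.3) / 115.3 × 100
       = -3.5 / 115.3 × 100 = -3.0356%

-3.04%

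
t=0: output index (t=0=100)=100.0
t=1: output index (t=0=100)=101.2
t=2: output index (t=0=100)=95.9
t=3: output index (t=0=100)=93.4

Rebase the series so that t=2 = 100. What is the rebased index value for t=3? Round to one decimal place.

Rebased(t=3) = 93.4 / 95.9 × 100 = 97.3931

97.4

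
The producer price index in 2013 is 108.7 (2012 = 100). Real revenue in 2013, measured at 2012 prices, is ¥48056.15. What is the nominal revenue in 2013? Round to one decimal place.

Nominal = Real × (Index/100) = 48056.15 × (108.7/100)
        = 48056.15 × 1.087 = 52237.0350

52237.0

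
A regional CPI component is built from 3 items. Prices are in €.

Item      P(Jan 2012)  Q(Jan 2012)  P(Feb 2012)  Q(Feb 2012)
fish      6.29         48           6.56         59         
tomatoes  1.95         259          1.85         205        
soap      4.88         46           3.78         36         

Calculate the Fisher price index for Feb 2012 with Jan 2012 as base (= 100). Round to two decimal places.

94.58

Laspeyres component (base-period weights):
ΣP(Feb 2012)Q(Jan 2012) = 6.56×48 + 1.85×259 + 3.78×46 = 314.88 + 479.15 + 173.88 = 967.91
ΣP(Jan 2012)Q(Jan 2012) = 6.29×48 + 1.95×259 + 4.88×46 = 301.92 + 505.05 + 224.48 = 1031.45
L = 967.91 / 1031.45 × 100 = 93.8397
Paasche component (current-period weights):
ΣP(Feb 2012)Q(Feb 2012) = 6.56×59 + 1.85×205 + 3.78×36 = 387.04 + 379.25 + 136.08 = 902.37
ΣP(Jan 2012)Q(Feb 2012) = 6.29×59 + 1.95×205 + 4.88×36 = 371.11 + 399.75 + 175.68 = 946.54
P = 902.37 / 946.54 × 100 = 95.3335
Fisher = √(L × P) = √(93.8397 × 95.3335) = 94.5837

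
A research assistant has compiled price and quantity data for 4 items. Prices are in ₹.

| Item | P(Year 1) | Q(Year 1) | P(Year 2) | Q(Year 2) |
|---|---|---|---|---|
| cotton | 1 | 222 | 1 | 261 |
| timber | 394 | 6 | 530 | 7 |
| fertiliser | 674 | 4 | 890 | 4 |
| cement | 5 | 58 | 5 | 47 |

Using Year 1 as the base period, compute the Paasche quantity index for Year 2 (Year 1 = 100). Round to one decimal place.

Paasche quantity index uses current-period prices as weights.
ΣP(Year 2)·Q(Year 2) = 1×261 + 530×7 + 890×4 + 5×47 = 261 + 3710 + 3560 + 235 = 7766
ΣP(Year 2)·Q(Year 1) = 1×222 + 530×6 + 890×4 + 5×58 = 222 + 3180 + 3560 + 290 = 7252
Index = 7766 / 7252 × 100 = 107.0877

107.1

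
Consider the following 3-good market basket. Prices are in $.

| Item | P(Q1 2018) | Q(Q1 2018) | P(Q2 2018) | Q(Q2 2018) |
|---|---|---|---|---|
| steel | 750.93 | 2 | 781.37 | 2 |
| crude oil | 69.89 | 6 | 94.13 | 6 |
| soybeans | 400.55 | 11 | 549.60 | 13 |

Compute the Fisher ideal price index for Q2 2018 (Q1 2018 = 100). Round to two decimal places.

129.62

Laspeyres component (base-period weights):
ΣP(Q2 2018)Q(Q1 2018) = 781.37×2 + 94.13×6 + 549.60×11 = 1562.74 + 564.78 + 6045.6 = 8173.12
ΣP(Q1 2018)Q(Q1 2018) = 750.93×2 + 69.89×6 + 400.55×11 = 1501.86 + 419.34 + 4406.05 = 6327.25
L = 8173.12 / 6327.25 × 100 = 129.1733
Paasche component (current-period weights):
ΣP(Q2 2018)Q(Q2 2018) = 781.37×2 + 94.13×6 + 549.60×13 = 1562.74 + 564.78 + 7144.8 = 9272.32
ΣP(Q1 2018)Q(Q2 2018) = 750.93×2 + 69.89×6 + 400.55×13 = 1501.86 + 419.34 + 5207.15 = 7128.35
P = 9272.32 / 7128.35 × 100 = 130.0767
Fisher = √(L × P) = √(129.1733 × 130.0767) = 129.6242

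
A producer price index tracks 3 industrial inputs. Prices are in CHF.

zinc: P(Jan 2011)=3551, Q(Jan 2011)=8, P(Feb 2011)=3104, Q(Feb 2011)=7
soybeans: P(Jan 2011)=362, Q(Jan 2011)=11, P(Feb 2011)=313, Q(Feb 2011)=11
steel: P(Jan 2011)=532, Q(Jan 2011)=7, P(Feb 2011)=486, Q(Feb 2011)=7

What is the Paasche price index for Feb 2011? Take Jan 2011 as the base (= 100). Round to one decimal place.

87.7

Paasche price index uses current-period quantities as weights.
ΣP(Feb 2011)·Q(Feb 2011) = 3104×7 + 313×11 + 486×7 = 21728 + 3443 + 3402 = 28573
ΣP(Jan 2011)·Q(Feb 2011) = 3551×7 + 362×11 + 532×7 = 24857 + 3982 + 3724 = 32563
Index = 28573 / 32563 × 100 = 87.7468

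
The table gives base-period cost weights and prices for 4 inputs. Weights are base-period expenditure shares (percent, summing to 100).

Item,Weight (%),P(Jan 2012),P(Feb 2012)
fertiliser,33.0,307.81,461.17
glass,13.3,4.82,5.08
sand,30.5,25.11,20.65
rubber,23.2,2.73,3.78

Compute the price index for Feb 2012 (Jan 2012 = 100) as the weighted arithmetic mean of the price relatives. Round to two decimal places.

120.66

fertiliser: 33.0 × (461.17/307.81) = 33.0 × 1.498229 = 49.4416
glass: 13.3 × (5.08/4.82) = 13.3 × 1.053942 = 14.0174
sand: 30.5 × (20.65/25.11) = 30.5 × 0.822382 = 25.0826
rubber: 23.2 × (3.78/2.73) = 23.2 × 1.384615 = 32.1231
Index = Σ wᵢ·(p₁ᵢ/p₀ᵢ) = 49.4416 + 14.0174 + 25.0826 + 32.1231 = 120.6647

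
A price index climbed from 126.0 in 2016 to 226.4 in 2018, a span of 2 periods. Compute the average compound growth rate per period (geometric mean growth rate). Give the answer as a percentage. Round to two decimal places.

34.05%

Growth factor = (226.4/126.0)^(1/2) = (1.796825)^(1/2) = 1.340457
Growth rate = 1.340457 − 1 = 0.340457 = 34.0457%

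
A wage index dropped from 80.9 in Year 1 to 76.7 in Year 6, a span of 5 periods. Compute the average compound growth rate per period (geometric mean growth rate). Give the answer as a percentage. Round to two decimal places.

-1.06%

Growth factor = (76.7/80.9)^(1/5) = (0.948084)^(1/5) = 0.989394
Growth rate = 0.989394 − 1 = -0.010606 = -1.0606%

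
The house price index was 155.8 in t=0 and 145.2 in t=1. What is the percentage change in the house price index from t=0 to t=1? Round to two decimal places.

Change = (145.2 − 155.8) / 155.8 × 100
       = -10.6 / 155.8 × 100 = -6.8036%

-6.80%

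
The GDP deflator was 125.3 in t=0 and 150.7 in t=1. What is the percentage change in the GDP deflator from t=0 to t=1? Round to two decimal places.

Change = (150.7 − 125.3) / 125.3 × 100
       = 25.4 / 125.3 × 100 = 20.2713%

20.27%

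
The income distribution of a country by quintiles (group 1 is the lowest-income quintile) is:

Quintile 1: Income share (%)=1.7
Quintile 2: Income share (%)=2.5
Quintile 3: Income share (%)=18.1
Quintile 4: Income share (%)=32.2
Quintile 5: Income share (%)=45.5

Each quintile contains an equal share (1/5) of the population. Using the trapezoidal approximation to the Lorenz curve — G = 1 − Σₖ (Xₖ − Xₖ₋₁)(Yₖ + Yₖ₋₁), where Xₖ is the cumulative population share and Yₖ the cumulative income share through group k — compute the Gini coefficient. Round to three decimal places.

Cumulative income shares Yₖ: 0.0170, 0.0420, 0.2230, 0.5450, 1.0000
Σ (Xₖ−Xₖ₋₁)(Yₖ+Yₖ₋₁) = (1/5)(0.0170+0.0000) + (1/5)(0.0420+0.0170) + (1/5)(0.2230+0.0420) + (1/5)(0.5450+0.2230) + (1/5)(1.0000+0.5450)
  = 0.0034 + 0.0118 + 0.0530 + 0.1536 + 0.3090 = 0.5308
G = 1 − 0.5308 = 0.4692

0.469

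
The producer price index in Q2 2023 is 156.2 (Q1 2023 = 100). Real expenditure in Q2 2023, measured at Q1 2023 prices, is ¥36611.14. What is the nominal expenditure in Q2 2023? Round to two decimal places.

Nominal = Real × (Index/100) = 36611.14 × (156.2/100)
        = 36611.14 × 1.562 = 57186.6007

57186.60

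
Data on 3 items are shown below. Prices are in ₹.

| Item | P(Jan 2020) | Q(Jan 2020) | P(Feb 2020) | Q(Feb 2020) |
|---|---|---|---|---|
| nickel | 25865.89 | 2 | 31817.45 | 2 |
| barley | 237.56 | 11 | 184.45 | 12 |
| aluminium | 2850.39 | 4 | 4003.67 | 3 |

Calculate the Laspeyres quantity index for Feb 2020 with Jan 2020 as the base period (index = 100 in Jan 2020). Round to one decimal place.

96.0

Laspeyres quantity index uses base-period prices as weights.
ΣP(Jan 2020)·Q(Feb 2020) = 25865.89×2 + 237.56×12 + 2850.39×3 = 51731.78 + 2850.72 + 8551.17 = 63133.67
ΣP(Jan 2020)·Q(Jan 2020) = 25865.89×2 + 237.56×11 + 2850.39×4 = 51731.78 + 2613.16 + 11401.56 = 65746.5
Index = 63133.67 / 65746.5 × 100 = 96.0259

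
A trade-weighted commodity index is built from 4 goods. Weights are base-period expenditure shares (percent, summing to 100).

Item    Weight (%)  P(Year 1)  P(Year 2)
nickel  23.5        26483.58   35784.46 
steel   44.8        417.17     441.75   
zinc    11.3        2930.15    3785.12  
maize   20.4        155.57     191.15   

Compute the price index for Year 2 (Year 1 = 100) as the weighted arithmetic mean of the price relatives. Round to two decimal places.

118.86

nickel: 23.5 × (35784.46/26483.58) = 23.5 × 1.351194 = 31.7531
steel: 44.8 × (441.75/417.17) = 44.8 × 1.058921 = 47.4397
zinc: 11.3 × (3785.12/2930.15) = 11.3 × 1.291784 = 14.5972
maize: 20.4 × (191.15/155.57) = 20.4 × 1.228707 = 25.0656
Index = Σ wᵢ·(p₁ᵢ/p₀ᵢ) = 31.7531 + 47.4397 + 14.5972 + 25.0656 = 118.8555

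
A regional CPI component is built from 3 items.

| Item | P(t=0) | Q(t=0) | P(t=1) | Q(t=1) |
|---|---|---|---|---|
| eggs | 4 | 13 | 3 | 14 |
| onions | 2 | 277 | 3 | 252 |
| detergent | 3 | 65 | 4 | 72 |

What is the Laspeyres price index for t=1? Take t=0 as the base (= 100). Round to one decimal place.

141.1

Laspeyres price index uses base-period quantities as weights.
ΣP(t=1)·Q(t=0) = 3×13 + 3×277 + 4×65 = 39 + 831 + 260 = 1130
ΣP(t=0)·Q(t=0) = 4×13 + 2×277 + 3×65 = 52 + 554 + 195 = 801
Index = 1130 / 801 × 100 = 141.0737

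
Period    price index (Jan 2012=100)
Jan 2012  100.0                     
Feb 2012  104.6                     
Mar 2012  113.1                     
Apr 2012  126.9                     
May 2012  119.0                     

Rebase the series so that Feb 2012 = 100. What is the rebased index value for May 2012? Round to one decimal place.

113.8

Rebased(May 2012) = 119.0 / 104.6 × 100 = 113.7667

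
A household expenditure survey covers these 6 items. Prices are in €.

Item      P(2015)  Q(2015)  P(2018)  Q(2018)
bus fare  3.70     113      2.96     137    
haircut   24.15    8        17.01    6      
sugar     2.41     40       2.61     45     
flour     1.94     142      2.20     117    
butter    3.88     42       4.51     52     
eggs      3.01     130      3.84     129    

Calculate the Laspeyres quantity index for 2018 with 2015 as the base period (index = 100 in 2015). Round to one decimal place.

Laspeyres quantity index uses base-period prices as weights.
ΣP(2015)·Q(2018) = 3.70×137 + 24.15×6 + 2.41×45 + 1.94×117 + 3.88×52 + 3.01×129 = 506.9 + 144.9 + 108.45 + 226.98 + 201.76 + 388.29 = 1577.28
ΣP(2015)·Q(2015) = 3.70×113 + 24.15×8 + 2.41×40 + 1.94×142 + 3.88×42 + 3.01×130 = 418.1 + 193.2 + 96.4 + 275.48 + 162.96 + 391.3 = 1537.44
Index = 1577.28 / 1537.44 × 100 = 102.5913

102.6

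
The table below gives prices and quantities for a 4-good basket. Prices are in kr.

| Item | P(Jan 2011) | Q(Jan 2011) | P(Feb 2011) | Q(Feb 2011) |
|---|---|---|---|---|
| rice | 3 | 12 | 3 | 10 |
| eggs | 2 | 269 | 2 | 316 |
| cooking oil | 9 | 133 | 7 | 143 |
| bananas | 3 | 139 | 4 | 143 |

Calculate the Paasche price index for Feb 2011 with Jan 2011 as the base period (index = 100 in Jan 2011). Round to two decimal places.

93.99

Paasche price index uses current-period quantities as weights.
ΣP(Feb 2011)·Q(Feb 2011) = 3×10 + 2×316 + 7×143 + 4×143 = 30 + 632 + 1001 + 572 = 2235
ΣP(Jan 2011)·Q(Feb 2011) = 3×10 + 2×316 + 9×143 + 3×143 = 30 + 632 + 1287 + 429 = 2378
Index = 2235 / 2378 × 100 = 93.9865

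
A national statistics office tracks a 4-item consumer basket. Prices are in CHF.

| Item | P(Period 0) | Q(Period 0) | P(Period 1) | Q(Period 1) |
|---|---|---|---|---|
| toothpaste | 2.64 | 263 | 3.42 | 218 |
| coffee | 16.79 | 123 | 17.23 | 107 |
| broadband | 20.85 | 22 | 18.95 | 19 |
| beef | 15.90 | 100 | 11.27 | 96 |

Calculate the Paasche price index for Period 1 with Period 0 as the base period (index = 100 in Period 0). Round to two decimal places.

Paasche price index uses current-period quantities as weights.
ΣP(Period 1)·Q(Period 1) = 3.42×218 + 17.23×107 + 18.95×19 + 11.27×96 = 745.56 + 1843.61 + 360.05 + 1081.92 = 4031.14
ΣP(Period 0)·Q(Period 1) = 2.64×218 + 16.79×107 + 20.85×19 + 15.90×96 = 575.52 + 1796.53 + 396.15 + 1526.4 = 4294.6
Index = 4031.14 / 4294.6 × 100 = 93.8653

93.87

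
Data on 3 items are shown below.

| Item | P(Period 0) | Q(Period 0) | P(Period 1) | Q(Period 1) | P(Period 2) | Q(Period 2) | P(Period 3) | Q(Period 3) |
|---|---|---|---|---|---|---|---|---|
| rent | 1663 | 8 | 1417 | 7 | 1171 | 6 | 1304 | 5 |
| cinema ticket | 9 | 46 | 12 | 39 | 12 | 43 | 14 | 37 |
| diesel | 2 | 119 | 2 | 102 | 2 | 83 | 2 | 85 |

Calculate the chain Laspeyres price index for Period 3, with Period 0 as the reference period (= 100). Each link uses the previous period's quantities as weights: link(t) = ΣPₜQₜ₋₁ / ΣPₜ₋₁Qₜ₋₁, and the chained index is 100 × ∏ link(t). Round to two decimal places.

81.10

Link Period 0→Period 1:
ΣP(Period 1)Q(Period 0) = 1417×8 + 12×46 + 2×119 = 11336 + 552 + 238 = 12126
ΣP(Period 0)Q(Period 0) = 1663×8 + 9×46 + 2×119 = 13304 + 414 + 238 = 13956
link = 12126/13956 = 0.868874
Link Period 1→Period 2:
ΣP(Period 2)Q(Period 1) = 1171×7 + 12×39 + 2×102 = 8197 + 468 + 204 = 8869
ΣP(Period 1)Q(Period 1) = 1417×7 + 12×39 + 2×102 = 9919 + 468 + 204 = 10591
link = 8869/10591 = 0.837409
Link Period 2→Period 3:
ΣP(Period 3)Q(Period 2) = 1304×6 + 14×43 + 2×83 = 7824 + 602 + 166 = 8592
ΣP(Period 2)Q(Period 2) = 1171×6 + 12×43 + 2×83 = 7026 + 516 + 166 = 7708
link = 8592/7708 = 1.114686
Chained index = 100 × 0.868874 × 0.837409 × 1.114686 = 81.1049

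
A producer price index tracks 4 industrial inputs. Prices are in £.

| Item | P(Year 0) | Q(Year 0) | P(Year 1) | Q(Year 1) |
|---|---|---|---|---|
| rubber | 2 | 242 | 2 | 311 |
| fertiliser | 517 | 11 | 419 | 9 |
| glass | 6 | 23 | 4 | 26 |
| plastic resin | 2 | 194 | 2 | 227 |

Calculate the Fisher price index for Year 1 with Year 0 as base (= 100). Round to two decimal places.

Laspeyres component (base-period weights):
ΣP(Year 1)Q(Year 0) = 2×242 + 419×11 + 4×23 + 2×194 = 484 + 4609 + 92 + 388 = 5573
ΣP(Year 0)Q(Year 0) = 2×242 + 517×11 + 6×23 + 2×194 = 484 + 5687 + 138 + 388 = 6697
L = 5573 / 6697 × 100 = 83.2164
Paasche component (current-period weights):
ΣP(Year 1)Q(Year 1) = 2×311 + 419×9 + 4×26 + 2×227 = 622 + 3771 + 104 + 454 = 4951
ΣP(Year 0)Q(Year 1) = 2×311 + 517×9 + 6×26 + 2×227 = 622 + 4653 + 156 + 454 = 5885
P = 4951 / 5885 × 100 = 84.1291
Fisher = √(L × P) = √(83.2164 × 84.1291) = 83.6715

83.67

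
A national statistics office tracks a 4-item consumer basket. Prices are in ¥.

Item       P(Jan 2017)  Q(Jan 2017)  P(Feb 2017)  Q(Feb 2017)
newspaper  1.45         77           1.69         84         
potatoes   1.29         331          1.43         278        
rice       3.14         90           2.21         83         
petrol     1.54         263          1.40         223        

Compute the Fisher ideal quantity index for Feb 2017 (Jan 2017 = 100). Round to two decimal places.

88.43

Laspeyres component (base-period weights):
ΣP(Jan 2017)Q(Feb 2017) = 1.45×84 + 1.29×278 + 3.14×83 + 1.54×223 = 121.8 + 358.62 + 260.62 + 343.42 = 1084.46
ΣP(Jan 2017)Q(Jan 2017) = 1.45×77 + 1.29×331 + 3.14×90 + 1.54×263 = 111.65 + 426.99 + 282.6 + 405.02 = 1226.26
L = 1084.46 / 1226.26 × 100 = 88.4364
Paasche component (current-period weights):
ΣP(Feb 2017)Q(Feb 2017) = 1.69×84 + 1.43×278 + 2.21×83 + 1.40×223 = 141.96 + 397.54 + 183.43 + 312.2 = 1035.13
ΣP(Feb 2017)Q(Jan 2017) = 1.69×77 + 1.43×331 + 2.21×90 + 1.40×263 = 130.13 + 473.33 + 198.9 + 368.2 = 1170.56
P = 1035.13 / 1170.56 × 100 = 88.4303
Fisher = √(L × P) = √(88.4364 × 88.4303) = 88.4334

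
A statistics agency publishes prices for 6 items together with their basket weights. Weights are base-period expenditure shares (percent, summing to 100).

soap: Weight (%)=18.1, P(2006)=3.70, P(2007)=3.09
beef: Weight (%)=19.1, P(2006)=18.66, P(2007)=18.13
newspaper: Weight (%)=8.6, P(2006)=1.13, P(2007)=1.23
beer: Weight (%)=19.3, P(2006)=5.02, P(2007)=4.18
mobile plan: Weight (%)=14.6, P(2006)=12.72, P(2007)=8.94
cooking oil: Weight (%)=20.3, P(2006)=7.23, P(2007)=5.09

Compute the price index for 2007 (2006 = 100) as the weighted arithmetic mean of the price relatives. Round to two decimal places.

83.66

soap: 18.1 × (3.09/3.70) = 18.1 × 0.835135 = 15.1159
beef: 19.1 × (18.13/18.66) = 19.1 × 0.971597 = 18.5575
newspaper: 8.6 × (1.23/1.13) = 8.6 × 1.088496 = 9.3611
beer: 19.3 × (4.18/5.02) = 19.3 × 0.832669 = 16.0705
mobile plan: 14.6 × (8.94/12.72) = 14.6 × 0.702830 = 10.2613
cooking oil: 20.3 × (5.09/7.23) = 20.3 × 0.704011 = 14.2914
Index = Σ wᵢ·(p₁ᵢ/p₀ᵢ) = 15.1159 + 18.5575 + 9.3611 + 16.0705 + 10.2613 + 14.2914 = 83.6578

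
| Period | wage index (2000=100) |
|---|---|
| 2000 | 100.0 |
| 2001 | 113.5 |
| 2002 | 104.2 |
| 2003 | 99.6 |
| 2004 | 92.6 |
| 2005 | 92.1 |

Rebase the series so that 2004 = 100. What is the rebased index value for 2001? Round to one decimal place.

122.6

Rebased(2001) = 113.5 / 92.6 × 100 = 122.5702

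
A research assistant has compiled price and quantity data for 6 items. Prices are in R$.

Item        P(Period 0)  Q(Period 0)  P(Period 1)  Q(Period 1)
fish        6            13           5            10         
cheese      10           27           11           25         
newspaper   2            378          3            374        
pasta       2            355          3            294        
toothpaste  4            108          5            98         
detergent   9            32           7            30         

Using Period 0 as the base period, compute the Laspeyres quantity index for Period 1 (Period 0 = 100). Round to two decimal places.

Laspeyres quantity index uses base-period prices as weights.
ΣP(Period 0)·Q(Period 1) = 6×10 + 10×25 + 2×374 + 2×294 + 4×98 + 9×30 = 60 + 250 + 748 + 588 + 392 + 270 = 2308
ΣP(Period 0)·Q(Period 0) = 6×13 + 10×27 + 2×378 + 2×355 + 4×108 + 9×32 = 78 + 270 + 756 + 710 + 432 + 288 = 2534
Index = 2308 / 2534 × 100 = 91.0813

91.08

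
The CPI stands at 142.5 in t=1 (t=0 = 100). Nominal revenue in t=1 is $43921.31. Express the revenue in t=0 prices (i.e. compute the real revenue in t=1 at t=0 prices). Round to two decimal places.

30821.97

Real = Nominal ÷ (Index/100) = 43921.31 ÷ (142.5/100)
     = 43921.31 ÷ 1.425 = 30821.9719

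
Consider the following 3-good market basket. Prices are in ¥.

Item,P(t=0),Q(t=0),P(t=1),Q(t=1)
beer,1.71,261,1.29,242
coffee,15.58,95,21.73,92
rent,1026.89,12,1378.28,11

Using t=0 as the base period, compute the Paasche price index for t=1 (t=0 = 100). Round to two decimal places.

Paasche price index uses current-period quantities as weights.
ΣP(t=1)·Q(t=1) = 1.29×242 + 21.73×92 + 1378.28×11 = 312.18 + 1999.16 + 15161.08 = 17472.42
ΣP(t=0)·Q(t=1) = 1.71×242 + 15.58×92 + 1026.89×11 = 413.82 + 1433.36 + 11295.79 = 13142.97
Index = 17472.42 / 13142.97 × 100 = 132.9412

132.94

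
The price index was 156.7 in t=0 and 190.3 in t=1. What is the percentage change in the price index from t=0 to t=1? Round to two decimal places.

21.44%

Change = (190.3 − 156.7) / 156.7 × 100
       = 33.6 / 156.7 × 100 = 21.4422%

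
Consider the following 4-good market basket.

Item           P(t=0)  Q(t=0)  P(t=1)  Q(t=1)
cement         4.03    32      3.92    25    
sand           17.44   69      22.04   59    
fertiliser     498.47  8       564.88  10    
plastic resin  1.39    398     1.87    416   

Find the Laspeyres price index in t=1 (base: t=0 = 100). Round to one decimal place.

Laspeyres price index uses base-period quantities as weights.
ΣP(t=1)·Q(t=0) = 3.92×32 + 22.04×69 + 564.88×8 + 1.87×398 = 125.44 + 1520.76 + 4519.04 + 744.26 = 6909.5
ΣP(t=0)·Q(t=0) = 4.03×32 + 17.44×69 + 498.47×8 + 1.39×398 = 128.96 + 1203.36 + 3987.76 + 553.22 = 5873.3
Index = 6909.5 / 5873.3 × 100 = 117.6426

117.6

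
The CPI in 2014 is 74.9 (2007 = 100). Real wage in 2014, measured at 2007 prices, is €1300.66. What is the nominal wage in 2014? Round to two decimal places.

974.19

Nominal = Real × (Index/100) = 1300.66 × (74.9/100)
        = 1300.66 × 0.749 = 974.1943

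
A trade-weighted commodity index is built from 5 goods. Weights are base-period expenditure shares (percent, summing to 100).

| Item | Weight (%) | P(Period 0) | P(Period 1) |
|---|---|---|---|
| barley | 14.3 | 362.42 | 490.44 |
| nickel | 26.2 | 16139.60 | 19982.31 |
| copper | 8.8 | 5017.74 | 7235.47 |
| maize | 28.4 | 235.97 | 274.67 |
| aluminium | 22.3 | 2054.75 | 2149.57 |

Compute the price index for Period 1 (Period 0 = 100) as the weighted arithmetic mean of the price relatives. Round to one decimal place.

120.9

barley: 14.3 × (490.44/362.42) = 14.3 × 1.353237 = 19.3513
nickel: 26.2 × (19982.31/16139.60) = 26.2 × 1.238092 = 32.4380
copper: 8.8 × (7235.47/5017.74) = 8.8 × 1.441978 = 12.6894
maize: 28.4 × (274.67/235.97) = 28.4 × 1.164004 = 33.0577
aluminium: 22.3 × (2149.57/2054.75) = 22.3 × 1.046147 = 23.3291
Index = Σ wᵢ·(p₁ᵢ/p₀ᵢ) = 19.3513 + 32.4380 + 12.6894 + 33.0577 + 23.3291 = 120.8655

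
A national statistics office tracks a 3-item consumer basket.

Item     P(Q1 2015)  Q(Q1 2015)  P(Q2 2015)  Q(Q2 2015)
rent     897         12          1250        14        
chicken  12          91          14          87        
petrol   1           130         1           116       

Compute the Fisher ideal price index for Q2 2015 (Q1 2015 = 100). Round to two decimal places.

137.08

Laspeyres component (base-period weights):
ΣP(Q2 2015)Q(Q1 2015) = 1250×12 + 14×91 + 1×130 = 15000 + 1274 + 130 = 16404
ΣP(Q1 2015)Q(Q1 2015) = 897×12 + 12×91 + 1×130 = 10764 + 1092 + 130 = 11986
L = 16404 / 11986 × 100 = 136.8597
Paasche component (current-period weights):
ΣP(Q2 2015)Q(Q2 2015) = 1250×14 + 14×87 + 1×116 = 17500 + 1218 + 116 = 18834
ΣP(Q1 2015)Q(Q2 2015) = 897×14 + 12×87 + 1×116 = 12558 + 1044 + 116 = 13718
P = 18834 / 13718 × 100 = 137.2941
Fisher = √(L × P) = √(136.8597 × 137.2941) = 137.0767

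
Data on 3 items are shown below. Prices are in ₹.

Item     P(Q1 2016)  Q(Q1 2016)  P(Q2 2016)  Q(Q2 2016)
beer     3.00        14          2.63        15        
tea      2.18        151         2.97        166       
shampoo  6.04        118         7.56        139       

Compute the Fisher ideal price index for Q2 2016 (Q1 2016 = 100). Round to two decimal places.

Laspeyres component (base-period weights):
ΣP(Q2 2016)Q(Q1 2016) = 2.63×14 + 2.97×151 + 7.56×118 = 36.82 + 448.47 + 892.08 = 1377.37
ΣP(Q1 2016)Q(Q1 2016) = 3.00×14 + 2.18×151 + 6.04×118 = 42 + 329.18 + 712.72 = 1083.9
L = 1377.37 / 1083.9 × 100 = 127.0754
Paasche component (current-period weights):
ΣP(Q2 2016)Q(Q2 2016) = 2.63×15 + 2.97×166 + 7.56×139 = 39.45 + 493.02 + 1050.84 = 1583.31
ΣP(Q1 2016)Q(Q2 2016) = 3.00×15 + 2.18×166 + 6.04×139 = 45 + 361.88 + 839.56 = 1246.44
P = 1583.31 / 1246.44 × 100 = 127.0266
Fisher = √(L × P) = √(127.0754 × 127.0266) = 127.0510

127.05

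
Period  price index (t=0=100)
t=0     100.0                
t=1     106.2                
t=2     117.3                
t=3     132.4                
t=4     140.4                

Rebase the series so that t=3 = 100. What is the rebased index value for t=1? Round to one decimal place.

80.2

Rebased(t=1) = 106.2 / 132.4 × 100 = 80.2115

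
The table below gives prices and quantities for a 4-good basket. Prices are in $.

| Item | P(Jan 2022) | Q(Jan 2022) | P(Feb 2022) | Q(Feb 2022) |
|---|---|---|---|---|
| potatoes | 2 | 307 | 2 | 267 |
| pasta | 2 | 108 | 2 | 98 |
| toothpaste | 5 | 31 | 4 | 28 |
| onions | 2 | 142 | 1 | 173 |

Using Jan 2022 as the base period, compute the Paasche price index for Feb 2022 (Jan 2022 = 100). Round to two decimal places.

83.47

Paasche price index uses current-period quantities as weights.
ΣP(Feb 2022)·Q(Feb 2022) = 2×267 + 2×98 + 4×28 + 1×173 = 534 + 196 + 112 + 173 = 1015
ΣP(Jan 2022)·Q(Feb 2022) = 2×267 + 2×98 + 5×28 + 2×173 = 534 + 196 + 140 + 346 = 1216
Index = 1015 / 1216 × 100 = 83.4704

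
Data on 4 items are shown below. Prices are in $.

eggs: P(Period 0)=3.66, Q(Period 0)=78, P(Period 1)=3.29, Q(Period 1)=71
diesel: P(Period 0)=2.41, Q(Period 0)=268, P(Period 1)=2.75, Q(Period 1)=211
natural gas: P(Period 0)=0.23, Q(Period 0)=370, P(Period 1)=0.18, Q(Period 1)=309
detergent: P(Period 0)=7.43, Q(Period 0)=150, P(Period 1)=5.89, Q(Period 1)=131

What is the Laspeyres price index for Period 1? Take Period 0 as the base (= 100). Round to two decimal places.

Laspeyres price index uses base-period quantities as weights.
ΣP(Period 1)·Q(Period 0) = 3.29×78 + 2.75×268 + 0.18×370 + 5.89×150 = 256.62 + 737 + 66.6 + 883.5 = 1943.72
ΣP(Period 0)·Q(Period 0) = 3.66×78 + 2.41×268 + 0.23×370 + 7.43×150 = 285.48 + 645.88 + 85.1 + 1114.5 = 2130.96
Index = 1943.72 / 2130.96 × 100 = 91.2133

91.21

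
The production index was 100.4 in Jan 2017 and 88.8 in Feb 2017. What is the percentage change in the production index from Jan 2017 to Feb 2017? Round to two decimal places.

-11.55%

Change = (88.8 − 100.4) / 100.4 × 100
       = -11.6 / 100.4 × 100 = -11.5538%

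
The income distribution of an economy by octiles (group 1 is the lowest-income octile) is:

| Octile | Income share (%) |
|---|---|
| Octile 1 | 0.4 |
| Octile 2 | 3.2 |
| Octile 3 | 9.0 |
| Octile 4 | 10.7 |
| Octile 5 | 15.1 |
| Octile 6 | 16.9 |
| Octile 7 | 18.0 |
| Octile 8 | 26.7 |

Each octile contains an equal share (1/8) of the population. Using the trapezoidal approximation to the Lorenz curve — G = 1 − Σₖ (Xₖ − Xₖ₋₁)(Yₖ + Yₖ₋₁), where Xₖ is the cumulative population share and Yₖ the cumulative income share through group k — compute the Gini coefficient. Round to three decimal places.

Cumulative income shares Yₖ: 0.0040, 0.0360, 0.1260, 0.2330, 0.3840, 0.5530, 0.7330, 1.0000
Σ (Xₖ−Xₖ₋₁)(Yₖ+Yₖ₋₁) = (1/8)(0.0040+0.0000) + (1/8)(0.0360+0.0040) + (1/8)(0.1260+0.0360) + (1/8)(0.2330+0.1260) + (1/8)(0.3840+0.2330) + (1/8)(0.5530+0.3840) + (1/8)(0.7330+0.5530) + (1/8)(1.0000+0.7330)
  = 0.0005 + 0.0050 + 0.0203 + 0.0449 + 0.0771 + 0.1171 + 0.1607 + 0.2166 = 0.6422
G = 1 − 0.6422 = 0.3578

0.358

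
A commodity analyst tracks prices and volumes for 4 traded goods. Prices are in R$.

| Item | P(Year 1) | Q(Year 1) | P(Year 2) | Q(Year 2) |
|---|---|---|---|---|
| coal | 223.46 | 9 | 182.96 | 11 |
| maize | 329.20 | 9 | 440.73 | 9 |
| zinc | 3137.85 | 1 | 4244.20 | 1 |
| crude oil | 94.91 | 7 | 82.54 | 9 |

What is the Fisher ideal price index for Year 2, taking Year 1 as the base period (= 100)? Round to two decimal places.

117.70

Laspeyres component (base-period weights):
ΣP(Year 2)Q(Year 1) = 182.96×9 + 440.73×9 + 4244.20×1 + 82.54×7 = 1646.64 + 3966.57 + 4244.2 + 577.78 = 10435.19
ΣP(Year 1)Q(Year 1) = 223.46×9 + 329.20×9 + 3137.85×1 + 94.91×7 = 2011.14 + 2962.8 + 3137.85 + 664.37 = 8776.16
L = 10435.19 / 8776.16 × 100 = 118.9038
Paasche component (current-period weights):
ΣP(Year 2)Q(Year 2) = 182.96×11 + 440.73×9 + 4244.20×1 + 82.54×9 = 2012.56 + 3966.57 + 4244.2 + 742.86 = 10966.19
ΣP(Year 1)Q(Year 2) = 223.46×11 + 329.20×9 + 3137.85×1 + 94.91×9 = 2458.06 + 2962.8 + 3137.85 + 854.19 = 9412.9
P = 10966.19 / 9412.9 × 100 = 116.5017
Fisher = √(L × P) = √(118.9038 × 116.5017) = 117.6966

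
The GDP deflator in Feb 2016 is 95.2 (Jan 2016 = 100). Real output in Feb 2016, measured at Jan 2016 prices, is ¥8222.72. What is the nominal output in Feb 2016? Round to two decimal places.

7828.03

Nominal = Real × (Index/100) = 8222.72 × (95.2/100)
        = 8222.72 × 0.952 = 7828.0294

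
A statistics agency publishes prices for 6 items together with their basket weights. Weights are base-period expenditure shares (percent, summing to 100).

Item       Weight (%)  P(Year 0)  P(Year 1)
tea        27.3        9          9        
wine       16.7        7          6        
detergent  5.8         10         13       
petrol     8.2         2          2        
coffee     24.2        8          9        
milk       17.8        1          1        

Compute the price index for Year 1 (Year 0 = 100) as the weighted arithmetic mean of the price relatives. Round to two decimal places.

tea: 27.3 × (9/9) = 27.3 × 1.000000 = 27.3000
wine: 16.7 × (6/7) = 16.7 × 0.857143 = 14.3143
detergent: 5.8 × (13/10) = 5.8 × 1.300000 = 7.5400
petrol: 8.2 × (2/2) = 8.2 × 1.000000 = 8.2000
coffee: 24.2 × (9/8) = 24.2 × 1.125000 = 27.2250
milk: 17.8 × (1/1) = 17.8 × 1.000000 = 17.8000
Index = Σ wᵢ·(p₁ᵢ/p₀ᵢ) = 27.3000 + 14.3143 + 7.5400 + 8.2000 + 27.2250 + 17.8000 = 102.3793

102.38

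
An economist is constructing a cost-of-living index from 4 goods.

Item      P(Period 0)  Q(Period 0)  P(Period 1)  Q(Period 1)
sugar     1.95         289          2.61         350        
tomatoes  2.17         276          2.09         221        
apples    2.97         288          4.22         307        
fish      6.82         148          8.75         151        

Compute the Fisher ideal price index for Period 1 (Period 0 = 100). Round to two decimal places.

Laspeyres component (base-period weights):
ΣP(Period 1)Q(Period 0) = 2.61×289 + 2.09×276 + 4.22×288 + 8.75×148 = 754.29 + 576.84 + 1215.36 + 1295 = 3841.49
ΣP(Period 0)Q(Period 0) = 1.95×289 + 2.17×276 + 2.97×288 + 6.82×148 = 563.55 + 598.92 + 855.36 + 1009.36 = 3027.19
L = 3841.49 / 3027.19 × 100 = 126.8995
Paasche component (current-period weights):
ΣP(Period 1)Q(Period 1) = 2.61×350 + 2.09×221 + 4.22×307 + 8.75×151 = 913.5 + 461.89 + 1295.54 + 1321.25 = 3992.18
ΣP(Period 0)Q(Period 1) = 1.95×350 + 2.17×221 + 2.97×307 + 6.82×151 = 682.5 + 479.57 + 911.79 + 1029.82 = 3103.68
P = 3992.18 / 3103.68 × 100 = 128.6273
Fisher = √(L × P) = √(126.8995 × 128.6273) = 127.7605

127.76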